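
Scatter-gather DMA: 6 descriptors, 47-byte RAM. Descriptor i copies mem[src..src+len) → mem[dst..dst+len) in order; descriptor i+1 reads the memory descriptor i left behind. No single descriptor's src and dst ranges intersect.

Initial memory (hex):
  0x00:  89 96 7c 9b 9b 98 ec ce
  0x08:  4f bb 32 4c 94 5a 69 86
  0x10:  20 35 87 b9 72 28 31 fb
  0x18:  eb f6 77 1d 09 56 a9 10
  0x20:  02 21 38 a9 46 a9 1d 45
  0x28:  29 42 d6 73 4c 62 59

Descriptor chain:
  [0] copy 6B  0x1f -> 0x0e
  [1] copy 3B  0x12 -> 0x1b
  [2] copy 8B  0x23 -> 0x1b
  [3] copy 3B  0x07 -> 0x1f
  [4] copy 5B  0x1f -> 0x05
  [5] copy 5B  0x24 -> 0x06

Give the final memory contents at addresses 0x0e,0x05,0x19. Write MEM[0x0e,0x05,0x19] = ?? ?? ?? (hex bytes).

MEM[0x0e,0x05,0x19] = 10 ce f6

#0 dst[0x0e+6] := {0x10,0x02,0x21,0x38,0xa9,0x46}
#1 dst[0x1b+3] := {0xa9,0x46,0x72}
#2 dst[0x1b+8] := {0xa9,0x46,0xa9,0x1d,0x45,0x29,0x42,0xd6}
#3 dst[0x1f+3] := {0xce,0x4f,0xbb}
#4 dst[0x05+5] := {0xce,0x4f,0xbb,0xd6,0xa9}
#5 dst[0x06+5] := {0x46,0xa9,0x1d,0x45,0x29}
query mem[0x0e]=0x10, mem[0x05]=0xce, mem[0x19]=0xf6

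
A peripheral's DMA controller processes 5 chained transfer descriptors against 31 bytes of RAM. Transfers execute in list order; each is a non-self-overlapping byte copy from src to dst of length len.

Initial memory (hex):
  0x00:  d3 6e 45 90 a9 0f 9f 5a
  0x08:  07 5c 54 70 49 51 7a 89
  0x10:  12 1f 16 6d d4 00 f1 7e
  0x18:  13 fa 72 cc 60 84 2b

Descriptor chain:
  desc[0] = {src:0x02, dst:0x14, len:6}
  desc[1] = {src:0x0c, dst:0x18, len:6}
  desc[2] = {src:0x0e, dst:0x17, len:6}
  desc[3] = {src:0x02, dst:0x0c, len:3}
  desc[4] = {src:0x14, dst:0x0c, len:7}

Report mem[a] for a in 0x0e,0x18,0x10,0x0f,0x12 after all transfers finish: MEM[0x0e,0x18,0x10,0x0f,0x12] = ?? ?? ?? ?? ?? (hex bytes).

MEM[0x0e,0x18,0x10,0x0f,0x12] = a9 89 89 7a 1f

#0 dst[0x14+6] := {0x45,0x90,0xa9,0x0f,0x9f,0x5a}
#1 dst[0x18+6] := {0x49,0x51,0x7a,0x89,0x12,0x1f}
#2 dst[0x17+6] := {0x7a,0x89,0x12,0x1f,0x16,0x6d}
#3 dst[0x0c+3] := {0x45,0x90,0xa9}
#4 dst[0x0c+7] := {0x45,0x90,0xa9,0x7a,0x89,0x12,0x1f}
query mem[0x0e]=0xa9, mem[0x18]=0x89, mem[0x10]=0x89, mem[0x0f]=0x7a, mem[0x12]=0x1f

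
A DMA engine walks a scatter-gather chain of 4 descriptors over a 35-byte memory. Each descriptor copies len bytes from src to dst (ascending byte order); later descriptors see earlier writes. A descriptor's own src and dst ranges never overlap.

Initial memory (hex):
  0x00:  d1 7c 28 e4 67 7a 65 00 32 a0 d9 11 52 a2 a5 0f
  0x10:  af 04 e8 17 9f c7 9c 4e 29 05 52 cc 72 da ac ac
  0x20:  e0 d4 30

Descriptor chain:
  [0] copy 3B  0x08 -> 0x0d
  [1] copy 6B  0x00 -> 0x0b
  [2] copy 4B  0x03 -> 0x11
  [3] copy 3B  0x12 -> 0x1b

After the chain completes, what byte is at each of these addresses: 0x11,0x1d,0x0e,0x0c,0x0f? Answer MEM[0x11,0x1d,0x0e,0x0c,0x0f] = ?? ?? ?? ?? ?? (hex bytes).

[0] 0x08->0x0d len=3 : 32 a0 d9
[1] 0x00->0x0b len=6 : d1 7c 28 e4 67 7a
[2] 0x03->0x11 len=4 : e4 67 7a 65
[3] 0x12->0x1b len=3 : 67 7a 65
query mem[0x11]=0xe4, mem[0x1d]=0x65, mem[0x0e]=0xe4, mem[0x0c]=0x7c, mem[0x0f]=0x67

MEM[0x11,0x1d,0x0e,0x0c,0x0f] = e4 65 e4 7c 67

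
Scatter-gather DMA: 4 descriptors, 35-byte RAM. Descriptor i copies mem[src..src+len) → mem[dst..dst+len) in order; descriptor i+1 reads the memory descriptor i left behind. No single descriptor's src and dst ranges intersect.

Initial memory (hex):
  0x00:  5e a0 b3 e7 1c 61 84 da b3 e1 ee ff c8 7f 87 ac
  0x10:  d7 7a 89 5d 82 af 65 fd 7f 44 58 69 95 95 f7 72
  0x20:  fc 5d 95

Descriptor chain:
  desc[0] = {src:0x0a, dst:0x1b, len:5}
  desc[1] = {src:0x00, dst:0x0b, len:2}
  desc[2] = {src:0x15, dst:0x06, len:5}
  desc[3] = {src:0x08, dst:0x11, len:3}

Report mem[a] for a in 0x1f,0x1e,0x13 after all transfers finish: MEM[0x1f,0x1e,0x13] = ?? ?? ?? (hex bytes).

MEM[0x1f,0x1e,0x13] = 87 7f 44

#0 dst[0x1b+5] := {0xee,0xff,0xc8,0x7f,0x87}
#1 dst[0x0b+2] := {0x5e,0xa0}
#2 dst[0x06+5] := {0xaf,0x65,0xfd,0x7f,0x44}
#3 dst[0x11+3] := {0xfd,0x7f,0x44}
query mem[0x1f]=0x87, mem[0x1e]=0x7f, mem[0x13]=0x44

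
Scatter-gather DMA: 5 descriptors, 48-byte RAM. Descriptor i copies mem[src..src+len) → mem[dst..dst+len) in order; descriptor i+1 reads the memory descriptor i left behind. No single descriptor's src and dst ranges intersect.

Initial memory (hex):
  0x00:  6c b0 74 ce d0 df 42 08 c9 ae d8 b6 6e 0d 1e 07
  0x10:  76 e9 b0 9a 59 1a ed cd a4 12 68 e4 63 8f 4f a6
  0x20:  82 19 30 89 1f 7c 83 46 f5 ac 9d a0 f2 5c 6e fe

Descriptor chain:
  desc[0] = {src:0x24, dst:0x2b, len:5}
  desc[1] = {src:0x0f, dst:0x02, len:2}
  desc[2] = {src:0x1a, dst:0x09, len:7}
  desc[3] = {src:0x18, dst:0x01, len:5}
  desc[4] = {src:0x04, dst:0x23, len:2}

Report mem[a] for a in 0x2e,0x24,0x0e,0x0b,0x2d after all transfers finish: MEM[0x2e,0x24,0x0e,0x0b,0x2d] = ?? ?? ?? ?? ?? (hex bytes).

#0 dst[0x2b+5] := {0x1f,0x7c,0x83,0x46,0xf5}
#1 dst[0x02+2] := {0x07,0x76}
#2 dst[0x09+7] := {0x68,0xe4,0x63,0x8f,0x4f,0xa6,0x82}
#3 dst[0x01+5] := {0xa4,0x12,0x68,0xe4,0x63}
#4 dst[0x23+2] := {0xe4,0x63}
query mem[0x2e]=0x46, mem[0x24]=0x63, mem[0x0e]=0xa6, mem[0x0b]=0x63, mem[0x2d]=0x83

MEM[0x2e,0x24,0x0e,0x0b,0x2d] = 46 63 a6 63 83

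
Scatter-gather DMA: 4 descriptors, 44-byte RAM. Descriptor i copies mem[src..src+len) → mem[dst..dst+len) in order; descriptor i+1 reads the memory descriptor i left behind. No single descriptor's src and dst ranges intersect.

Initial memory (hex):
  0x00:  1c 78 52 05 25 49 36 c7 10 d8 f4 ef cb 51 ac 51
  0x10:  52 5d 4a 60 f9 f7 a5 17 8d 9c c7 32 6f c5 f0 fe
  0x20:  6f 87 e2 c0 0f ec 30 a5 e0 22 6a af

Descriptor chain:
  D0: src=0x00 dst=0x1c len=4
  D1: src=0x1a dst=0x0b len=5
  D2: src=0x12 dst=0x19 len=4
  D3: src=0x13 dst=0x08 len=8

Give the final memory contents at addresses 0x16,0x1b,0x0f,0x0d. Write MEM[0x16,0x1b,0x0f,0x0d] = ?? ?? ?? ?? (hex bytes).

[0] 0x00->0x1c len=4 : 1c 78 52 05
[1] 0x1a->0x0b len=5 : c7 32 1c 78 52
[2] 0x12->0x19 len=4 : 4a 60 f9 f7
[3] 0x13->0x08 len=8 : 60 f9 f7 a5 17 8d 4a 60
query mem[0x16]=0xa5, mem[0x1b]=0xf9, mem[0x0f]=0x60, mem[0x0d]=0x8d

MEM[0x16,0x1b,0x0f,0x0d] = a5 f9 60 8d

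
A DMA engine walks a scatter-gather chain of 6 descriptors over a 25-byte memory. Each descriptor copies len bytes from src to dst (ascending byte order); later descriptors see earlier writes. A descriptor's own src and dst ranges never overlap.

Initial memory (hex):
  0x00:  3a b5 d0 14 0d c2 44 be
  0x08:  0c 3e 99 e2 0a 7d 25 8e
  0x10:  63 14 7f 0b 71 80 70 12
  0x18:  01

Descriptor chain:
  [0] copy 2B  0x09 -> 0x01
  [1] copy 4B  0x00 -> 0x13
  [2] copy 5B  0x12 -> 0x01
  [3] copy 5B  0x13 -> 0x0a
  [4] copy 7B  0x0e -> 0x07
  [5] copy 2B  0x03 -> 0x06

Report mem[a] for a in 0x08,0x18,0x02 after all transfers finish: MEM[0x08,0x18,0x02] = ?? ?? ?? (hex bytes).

#0 dst[0x01+2] := {0x3e,0x99}
#1 dst[0x13+4] := {0x3a,0x3e,0x99,0x14}
#2 dst[0x01+5] := {0x7f,0x3a,0x3e,0x99,0x14}
#3 dst[0x0a+5] := {0x3a,0x3e,0x99,0x14,0x12}
#4 dst[0x07+7] := {0x12,0x8e,0x63,0x14,0x7f,0x3a,0x3e}
#5 dst[0x06+2] := {0x3e,0x99}
query mem[0x08]=0x8e, mem[0x18]=0x01, mem[0x02]=0x3a

MEM[0x08,0x18,0x02] = 8e 01 3a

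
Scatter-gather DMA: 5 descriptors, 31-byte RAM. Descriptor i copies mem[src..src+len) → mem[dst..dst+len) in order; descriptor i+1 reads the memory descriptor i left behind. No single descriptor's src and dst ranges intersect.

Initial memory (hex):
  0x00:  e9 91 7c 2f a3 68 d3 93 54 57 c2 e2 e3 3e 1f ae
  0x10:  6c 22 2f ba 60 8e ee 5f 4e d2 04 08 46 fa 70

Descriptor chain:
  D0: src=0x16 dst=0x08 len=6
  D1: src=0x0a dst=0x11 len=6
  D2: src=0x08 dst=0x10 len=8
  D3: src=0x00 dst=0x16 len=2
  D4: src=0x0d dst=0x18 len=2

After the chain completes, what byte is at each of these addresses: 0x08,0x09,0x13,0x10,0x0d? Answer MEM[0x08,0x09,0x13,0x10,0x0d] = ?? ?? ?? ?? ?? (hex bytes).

[0] 0x16->0x08 len=6 : ee 5f 4e d2 04 08
[1] 0x0a->0x11 len=6 : 4e d2 04 08 1f ae
[2] 0x08->0x10 len=8 : ee 5f 4e d2 04 08 1f ae
[3] 0x00->0x16 len=2 : e9 91
[4] 0x0d->0x18 len=2 : 08 1f
query mem[0x08]=0xee, mem[0x09]=0x5f, mem[0x13]=0xd2, mem[0x10]=0xee, mem[0x0d]=0x08

MEM[0x08,0x09,0x13,0x10,0x0d] = ee 5f d2 ee 08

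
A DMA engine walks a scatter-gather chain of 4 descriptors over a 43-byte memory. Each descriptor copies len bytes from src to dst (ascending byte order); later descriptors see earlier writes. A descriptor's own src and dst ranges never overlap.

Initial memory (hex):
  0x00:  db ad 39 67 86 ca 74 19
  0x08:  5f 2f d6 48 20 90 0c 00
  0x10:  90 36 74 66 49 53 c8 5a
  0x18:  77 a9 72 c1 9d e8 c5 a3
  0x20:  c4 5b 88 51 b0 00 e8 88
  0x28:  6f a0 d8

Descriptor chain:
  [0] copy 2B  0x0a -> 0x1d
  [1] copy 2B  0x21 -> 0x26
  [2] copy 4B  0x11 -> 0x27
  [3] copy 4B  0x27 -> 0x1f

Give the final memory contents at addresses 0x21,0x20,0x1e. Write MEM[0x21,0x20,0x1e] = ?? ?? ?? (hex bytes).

MEM[0x21,0x20,0x1e] = 66 74 48

[0] 0x0a->0x1d len=2 : d6 48
[1] 0x21->0x26 len=2 : 5b 88
[2] 0x11->0x27 len=4 : 36 74 66 49
[3] 0x27->0x1f len=4 : 36 74 66 49
query mem[0x21]=0x66, mem[0x20]=0x74, mem[0x1e]=0x48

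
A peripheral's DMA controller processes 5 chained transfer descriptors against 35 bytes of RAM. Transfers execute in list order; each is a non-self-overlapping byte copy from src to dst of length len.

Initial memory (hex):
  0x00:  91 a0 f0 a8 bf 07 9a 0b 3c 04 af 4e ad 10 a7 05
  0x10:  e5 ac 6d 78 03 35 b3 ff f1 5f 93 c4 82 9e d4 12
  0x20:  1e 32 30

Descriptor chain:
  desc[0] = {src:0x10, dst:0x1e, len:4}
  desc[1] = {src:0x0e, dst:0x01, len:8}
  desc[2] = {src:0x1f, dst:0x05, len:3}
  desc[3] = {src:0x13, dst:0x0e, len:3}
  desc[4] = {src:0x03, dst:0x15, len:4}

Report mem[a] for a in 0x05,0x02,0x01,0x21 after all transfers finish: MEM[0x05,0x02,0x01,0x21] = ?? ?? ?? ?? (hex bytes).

MEM[0x05,0x02,0x01,0x21] = ac 05 a7 78

D0: mem[0x1e..0x21] <- [e5 ac 6d 78]
D1: mem[0x01..0x08] <- [a7 05 e5 ac 6d 78 03 35]
D2: mem[0x05..0x07] <- [ac 6d 78]
D3: mem[0x0e..0x10] <- [78 03 35]
D4: mem[0x15..0x18] <- [e5 ac ac 6d]
query mem[0x05]=0xac, mem[0x02]=0x05, mem[0x01]=0xa7, mem[0x21]=0x78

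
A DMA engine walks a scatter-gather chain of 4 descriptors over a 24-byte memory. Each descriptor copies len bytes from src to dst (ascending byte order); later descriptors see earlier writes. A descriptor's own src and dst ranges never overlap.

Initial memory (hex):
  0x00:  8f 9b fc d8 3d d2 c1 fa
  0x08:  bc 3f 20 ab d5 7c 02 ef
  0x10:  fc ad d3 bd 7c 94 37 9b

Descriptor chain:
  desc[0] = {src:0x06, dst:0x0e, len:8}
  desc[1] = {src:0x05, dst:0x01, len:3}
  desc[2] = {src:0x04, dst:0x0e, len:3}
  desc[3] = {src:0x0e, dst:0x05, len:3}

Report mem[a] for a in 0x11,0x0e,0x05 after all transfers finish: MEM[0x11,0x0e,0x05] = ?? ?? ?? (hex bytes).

MEM[0x11,0x0e,0x05] = 3f 3d 3d

D0: mem[0x0e..0x15] <- [c1 fa bc 3f 20 ab d5 7c]
D1: mem[0x01..0x03] <- [d2 c1 fa]
D2: mem[0x0e..0x10] <- [3d d2 c1]
D3: mem[0x05..0x07] <- [3d d2 c1]
query mem[0x11]=0x3f, mem[0x0e]=0x3d, mem[0x05]=0x3d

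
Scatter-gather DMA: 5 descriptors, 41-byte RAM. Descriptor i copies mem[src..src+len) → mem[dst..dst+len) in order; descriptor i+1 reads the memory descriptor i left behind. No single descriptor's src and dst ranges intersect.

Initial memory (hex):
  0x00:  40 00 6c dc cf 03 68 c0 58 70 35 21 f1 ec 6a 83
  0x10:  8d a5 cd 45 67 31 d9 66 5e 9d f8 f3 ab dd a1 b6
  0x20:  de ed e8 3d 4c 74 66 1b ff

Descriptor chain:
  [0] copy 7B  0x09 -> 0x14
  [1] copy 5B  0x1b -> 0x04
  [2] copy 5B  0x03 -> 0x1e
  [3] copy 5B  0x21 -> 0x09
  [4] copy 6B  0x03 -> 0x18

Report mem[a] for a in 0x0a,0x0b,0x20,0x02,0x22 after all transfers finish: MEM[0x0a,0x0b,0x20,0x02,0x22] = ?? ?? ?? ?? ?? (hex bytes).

MEM[0x0a,0x0b,0x20,0x02,0x22] = a1 3d ab 6c a1

  after D0: wrote 7B at 0x14 = 703521f1ec6a83
  after D1: wrote 5B at 0x04 = f3abdda1b6
  after D2: wrote 5B at 0x1e = dcf3abdda1
  after D3: wrote 5B at 0x09 = dda13d4c74
  after D4: wrote 6B at 0x18 = dcf3abdda1b6
query mem[0x0a]=0xa1, mem[0x0b]=0x3d, mem[0x20]=0xab, mem[0x02]=0x6c, mem[0x22]=0xa1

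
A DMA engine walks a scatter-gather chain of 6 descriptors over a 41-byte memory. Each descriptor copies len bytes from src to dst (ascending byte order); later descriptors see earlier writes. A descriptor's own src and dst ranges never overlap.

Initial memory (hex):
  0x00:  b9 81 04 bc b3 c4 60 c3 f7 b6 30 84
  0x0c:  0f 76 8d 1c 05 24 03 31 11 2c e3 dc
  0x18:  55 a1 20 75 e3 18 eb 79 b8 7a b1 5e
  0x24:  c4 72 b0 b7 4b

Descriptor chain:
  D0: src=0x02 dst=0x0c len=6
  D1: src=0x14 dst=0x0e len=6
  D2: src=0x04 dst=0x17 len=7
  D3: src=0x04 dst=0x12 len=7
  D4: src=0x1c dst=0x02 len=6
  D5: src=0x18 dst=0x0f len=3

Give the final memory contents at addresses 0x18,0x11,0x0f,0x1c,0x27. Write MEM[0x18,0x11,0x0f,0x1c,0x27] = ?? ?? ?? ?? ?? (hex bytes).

MEM[0x18,0x11,0x0f,0x1c,0x27] = 30 c3 30 b6 b7

#0 dst[0x0c+6] := {0x04,0xbc,0xb3,0xc4,0x60,0xc3}
#1 dst[0x0e+6] := {0x11,0x2c,0xe3,0xdc,0x55,0xa1}
#2 dst[0x17+7] := {0xb3,0xc4,0x60,0xc3,0xf7,0xb6,0x30}
#3 dst[0x12+7] := {0xb3,0xc4,0x60,0xc3,0xf7,0xb6,0x30}
#4 dst[0x02+6] := {0xb6,0x30,0xeb,0x79,0xb8,0x7a}
#5 dst[0x0f+3] := {0x30,0x60,0xc3}
query mem[0x18]=0x30, mem[0x11]=0xc3, mem[0x0f]=0x30, mem[0x1c]=0xb6, mem[0x27]=0xb7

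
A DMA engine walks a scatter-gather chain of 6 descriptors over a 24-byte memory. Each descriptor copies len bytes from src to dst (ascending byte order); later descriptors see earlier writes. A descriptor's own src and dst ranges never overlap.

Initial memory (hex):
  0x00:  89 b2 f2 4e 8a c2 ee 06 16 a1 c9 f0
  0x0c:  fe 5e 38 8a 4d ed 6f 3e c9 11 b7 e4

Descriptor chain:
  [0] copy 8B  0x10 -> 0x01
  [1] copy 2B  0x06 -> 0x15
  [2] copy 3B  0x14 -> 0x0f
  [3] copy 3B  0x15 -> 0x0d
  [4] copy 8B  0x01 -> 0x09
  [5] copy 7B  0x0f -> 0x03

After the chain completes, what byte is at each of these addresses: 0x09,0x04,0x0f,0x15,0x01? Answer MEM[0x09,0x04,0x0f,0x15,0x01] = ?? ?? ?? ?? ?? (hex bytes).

[0] 0x10->0x01 len=8 : 4d ed 6f 3e c9 11 b7 e4
[1] 0x06->0x15 len=2 : 11 b7
[2] 0x14->0x0f len=3 : c9 11 b7
[3] 0x15->0x0d len=3 : 11 b7 e4
[4] 0x01->0x09 len=8 : 4d ed 6f 3e c9 11 b7 e4
[5] 0x0f->0x03 len=7 : b7 e4 b7 6f 3e c9 11
query mem[0x09]=0x11, mem[0x04]=0xe4, mem[0x0f]=0xb7, mem[0x15]=0x11, mem[0x01]=0x4d

MEM[0x09,0x04,0x0f,0x15,0x01] = 11 e4 b7 11 4d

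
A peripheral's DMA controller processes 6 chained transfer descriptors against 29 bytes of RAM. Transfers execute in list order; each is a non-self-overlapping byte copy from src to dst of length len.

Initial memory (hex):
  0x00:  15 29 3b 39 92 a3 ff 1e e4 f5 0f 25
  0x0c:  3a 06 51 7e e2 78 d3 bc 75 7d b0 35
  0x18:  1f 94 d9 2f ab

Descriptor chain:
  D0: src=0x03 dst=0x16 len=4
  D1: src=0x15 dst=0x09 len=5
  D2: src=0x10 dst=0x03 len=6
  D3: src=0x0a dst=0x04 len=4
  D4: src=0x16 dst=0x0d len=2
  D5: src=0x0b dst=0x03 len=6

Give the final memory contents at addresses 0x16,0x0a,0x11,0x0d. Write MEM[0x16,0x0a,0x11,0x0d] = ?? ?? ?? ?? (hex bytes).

MEM[0x16,0x0a,0x11,0x0d] = 39 39 78 39

D0: mem[0x16..0x19] <- [39 92 a3 ff]
D1: mem[0x09..0x0d] <- [7d 39 92 a3 ff]
D2: mem[0x03..0x08] <- [e2 78 d3 bc 75 7d]
D3: mem[0x04..0x07] <- [39 92 a3 ff]
D4: mem[0x0d..0x0e] <- [39 92]
D5: mem[0x03..0x08] <- [92 a3 39 92 7e e2]
query mem[0x16]=0x39, mem[0x0a]=0x39, mem[0x11]=0x78, mem[0x0d]=0x39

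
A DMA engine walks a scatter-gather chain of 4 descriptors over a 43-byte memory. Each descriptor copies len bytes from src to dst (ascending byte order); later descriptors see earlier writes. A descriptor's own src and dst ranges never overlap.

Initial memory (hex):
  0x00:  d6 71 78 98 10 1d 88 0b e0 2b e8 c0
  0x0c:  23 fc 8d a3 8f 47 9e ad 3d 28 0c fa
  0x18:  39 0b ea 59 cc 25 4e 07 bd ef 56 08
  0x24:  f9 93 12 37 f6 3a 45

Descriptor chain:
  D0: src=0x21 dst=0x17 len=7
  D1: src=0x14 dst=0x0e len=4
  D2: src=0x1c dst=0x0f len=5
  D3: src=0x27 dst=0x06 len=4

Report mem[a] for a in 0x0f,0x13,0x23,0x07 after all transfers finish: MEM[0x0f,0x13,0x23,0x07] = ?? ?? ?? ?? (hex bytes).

MEM[0x0f,0x13,0x23,0x07] = 12 bd 08 f6

#0 dst[0x17+7] := {0xef,0x56,0x08,0xf9,0x93,0x12,0x37}
#1 dst[0x0e+4] := {0x3d,0x28,0x0c,0xef}
#2 dst[0x0f+5] := {0x12,0x37,0x4e,0x07,0xbd}
#3 dst[0x06+4] := {0x37,0xf6,0x3a,0x45}
query mem[0x0f]=0x12, mem[0x13]=0xbd, mem[0x23]=0x08, mem[0x07]=0xf6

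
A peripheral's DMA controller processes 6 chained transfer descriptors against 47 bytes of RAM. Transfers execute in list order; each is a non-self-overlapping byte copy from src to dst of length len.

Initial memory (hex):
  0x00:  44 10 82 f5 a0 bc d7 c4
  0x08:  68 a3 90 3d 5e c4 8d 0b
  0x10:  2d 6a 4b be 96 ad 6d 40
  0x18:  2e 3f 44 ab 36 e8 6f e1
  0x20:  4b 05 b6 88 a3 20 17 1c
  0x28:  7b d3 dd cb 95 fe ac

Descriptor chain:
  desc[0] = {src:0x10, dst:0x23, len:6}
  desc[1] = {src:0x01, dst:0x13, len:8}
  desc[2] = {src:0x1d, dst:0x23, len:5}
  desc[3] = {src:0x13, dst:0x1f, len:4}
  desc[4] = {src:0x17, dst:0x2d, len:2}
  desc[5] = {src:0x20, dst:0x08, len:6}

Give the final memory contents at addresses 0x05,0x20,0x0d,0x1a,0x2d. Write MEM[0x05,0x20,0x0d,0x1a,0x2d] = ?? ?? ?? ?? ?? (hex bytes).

MEM[0x05,0x20,0x0d,0x1a,0x2d] = bc 82 e1 68 bc

[0] 0x10->0x23 len=6 : 2d 6a 4b be 96 ad
[1] 0x01->0x13 len=8 : 10 82 f5 a0 bc d7 c4 68
[2] 0x1d->0x23 len=5 : e8 6f e1 4b 05
[3] 0x13->0x1f len=4 : 10 82 f5 a0
[4] 0x17->0x2d len=2 : bc d7
[5] 0x20->0x08 len=6 : 82 f5 a0 e8 6f e1
query mem[0x05]=0xbc, mem[0x20]=0x82, mem[0x0d]=0xe1, mem[0x1a]=0x68, mem[0x2d]=0xbc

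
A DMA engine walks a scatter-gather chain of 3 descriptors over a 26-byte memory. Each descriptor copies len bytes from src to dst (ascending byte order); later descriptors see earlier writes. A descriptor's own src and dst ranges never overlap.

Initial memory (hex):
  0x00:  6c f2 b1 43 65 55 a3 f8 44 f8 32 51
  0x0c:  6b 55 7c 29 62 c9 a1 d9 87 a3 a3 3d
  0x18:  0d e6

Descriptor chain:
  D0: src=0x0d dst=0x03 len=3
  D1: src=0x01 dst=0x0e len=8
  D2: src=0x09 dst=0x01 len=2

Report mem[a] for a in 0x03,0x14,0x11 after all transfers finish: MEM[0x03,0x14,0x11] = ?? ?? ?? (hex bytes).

D0: mem[0x03..0x05] <- [55 7c 29]
D1: mem[0x0e..0x15] <- [f2 b1 55 7c 29 a3 f8 44]
D2: mem[0x01..0x02] <- [f8 32]
query mem[0x03]=0x55, mem[0x14]=0xf8, mem[0x11]=0x7c

MEM[0x03,0x14,0x11] = 55 f8 7c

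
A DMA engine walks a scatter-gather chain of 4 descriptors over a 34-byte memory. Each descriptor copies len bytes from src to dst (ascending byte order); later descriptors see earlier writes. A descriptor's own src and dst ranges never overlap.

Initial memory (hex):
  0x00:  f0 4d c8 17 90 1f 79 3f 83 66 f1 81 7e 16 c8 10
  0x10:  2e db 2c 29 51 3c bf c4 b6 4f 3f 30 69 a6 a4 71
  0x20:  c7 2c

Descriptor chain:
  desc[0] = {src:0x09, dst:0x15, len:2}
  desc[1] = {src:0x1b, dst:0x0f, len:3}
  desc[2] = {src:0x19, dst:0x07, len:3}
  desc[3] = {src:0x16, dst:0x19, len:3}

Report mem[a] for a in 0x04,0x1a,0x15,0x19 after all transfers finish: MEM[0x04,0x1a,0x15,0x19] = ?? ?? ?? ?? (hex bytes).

D0: mem[0x15..0x16] <- [66 f1]
D1: mem[0x0f..0x11] <- [30 69 a6]
D2: mem[0x07..0x09] <- [4f 3f 30]
D3: mem[0x19..0x1b] <- [f1 c4 b6]
query mem[0x04]=0x90, mem[0x1a]=0xc4, mem[0x15]=0x66, mem[0x19]=0xf1

MEM[0x04,0x1a,0x15,0x19] = 90 c4 66 f1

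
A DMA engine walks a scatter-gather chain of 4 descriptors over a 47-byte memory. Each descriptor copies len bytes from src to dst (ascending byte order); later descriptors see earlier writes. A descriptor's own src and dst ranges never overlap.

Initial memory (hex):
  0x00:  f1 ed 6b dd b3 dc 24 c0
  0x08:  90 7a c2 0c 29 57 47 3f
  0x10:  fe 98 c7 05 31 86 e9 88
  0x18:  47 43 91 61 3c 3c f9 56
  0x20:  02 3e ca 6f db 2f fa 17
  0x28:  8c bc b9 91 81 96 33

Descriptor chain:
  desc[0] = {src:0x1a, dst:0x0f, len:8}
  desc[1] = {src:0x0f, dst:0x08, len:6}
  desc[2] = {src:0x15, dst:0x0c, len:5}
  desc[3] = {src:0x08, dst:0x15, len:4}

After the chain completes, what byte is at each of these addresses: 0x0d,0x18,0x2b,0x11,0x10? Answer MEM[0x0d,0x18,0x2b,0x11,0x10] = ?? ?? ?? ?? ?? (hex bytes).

D0: mem[0x0f..0x16] <- [91 61 3c 3c f9 56 02 3e]
D1: mem[0x08..0x0d] <- [91 61 3c 3c f9 56]
D2: mem[0x0c..0x10] <- [02 3e 88 47 43]
D3: mem[0x15..0x18] <- [91 61 3c 3c]
query mem[0x0d]=0x3e, mem[0x18]=0x3c, mem[0x2b]=0x91, mem[0x11]=0x3c, mem[0x10]=0x43

MEM[0x0d,0x18,0x2b,0x11,0x10] = 3e 3c 91 3c 43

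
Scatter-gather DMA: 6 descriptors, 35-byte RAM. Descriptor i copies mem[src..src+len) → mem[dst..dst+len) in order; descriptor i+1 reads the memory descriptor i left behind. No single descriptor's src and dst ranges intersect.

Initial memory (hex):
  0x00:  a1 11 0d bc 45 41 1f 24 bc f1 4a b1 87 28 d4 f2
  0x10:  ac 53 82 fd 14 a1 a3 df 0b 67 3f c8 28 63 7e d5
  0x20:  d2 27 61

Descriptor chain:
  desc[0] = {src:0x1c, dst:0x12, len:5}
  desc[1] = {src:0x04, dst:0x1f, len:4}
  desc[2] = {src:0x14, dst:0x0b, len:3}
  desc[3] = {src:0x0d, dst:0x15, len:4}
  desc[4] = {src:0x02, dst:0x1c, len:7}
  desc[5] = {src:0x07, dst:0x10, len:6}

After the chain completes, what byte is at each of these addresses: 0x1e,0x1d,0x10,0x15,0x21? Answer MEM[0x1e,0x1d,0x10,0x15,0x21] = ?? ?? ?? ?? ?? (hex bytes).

MEM[0x1e,0x1d,0x10,0x15,0x21] = 45 bc 24 d5 24

  after D0: wrote 5B at 0x12 = 28637ed5d2
  after D1: wrote 4B at 0x1f = 45411f24
  after D2: wrote 3B at 0x0b = 7ed5d2
  after D3: wrote 4B at 0x15 = d2d4f2ac
  after D4: wrote 7B at 0x1c = 0dbc45411f24bc
  after D5: wrote 6B at 0x10 = 24bcf14a7ed5
query mem[0x1e]=0x45, mem[0x1d]=0xbc, mem[0x10]=0x24, mem[0x15]=0xd5, mem[0x21]=0x24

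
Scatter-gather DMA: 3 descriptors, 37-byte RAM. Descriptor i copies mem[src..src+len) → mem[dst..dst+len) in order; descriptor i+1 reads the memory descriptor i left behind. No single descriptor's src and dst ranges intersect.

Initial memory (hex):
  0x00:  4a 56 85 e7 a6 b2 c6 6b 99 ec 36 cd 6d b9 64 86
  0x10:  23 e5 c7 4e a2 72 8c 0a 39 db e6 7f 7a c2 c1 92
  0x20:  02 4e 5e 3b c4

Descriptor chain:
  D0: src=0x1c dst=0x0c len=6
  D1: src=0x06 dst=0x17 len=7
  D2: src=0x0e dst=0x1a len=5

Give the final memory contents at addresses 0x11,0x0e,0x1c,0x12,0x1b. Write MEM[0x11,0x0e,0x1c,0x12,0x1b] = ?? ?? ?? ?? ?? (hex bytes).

  after D0: wrote 6B at 0x0c = 7ac2c192024e
  after D1: wrote 7B at 0x17 = c66b99ec36cd7a
  after D2: wrote 5B at 0x1a = c192024ec7
query mem[0x11]=0x4e, mem[0x0e]=0xc1, mem[0x1c]=0x02, mem[0x12]=0xc7, mem[0x1b]=0x92

MEM[0x11,0x0e,0x1c,0x12,0x1b] = 4e c1 02 c7 92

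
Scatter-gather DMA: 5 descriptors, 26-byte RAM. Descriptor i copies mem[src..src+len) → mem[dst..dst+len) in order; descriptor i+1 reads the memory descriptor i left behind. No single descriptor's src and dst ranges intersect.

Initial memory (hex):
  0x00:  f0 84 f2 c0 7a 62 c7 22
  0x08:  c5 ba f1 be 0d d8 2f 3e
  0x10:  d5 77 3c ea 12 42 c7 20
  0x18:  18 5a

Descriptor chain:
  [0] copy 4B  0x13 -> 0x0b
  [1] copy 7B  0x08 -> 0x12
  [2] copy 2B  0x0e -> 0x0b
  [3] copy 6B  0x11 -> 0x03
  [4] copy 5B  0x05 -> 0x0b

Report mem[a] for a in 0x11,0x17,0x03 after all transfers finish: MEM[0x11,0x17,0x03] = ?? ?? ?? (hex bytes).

MEM[0x11,0x17,0x03] = 77 42 77

[0] 0x13->0x0b len=4 : ea 12 42 c7
[1] 0x08->0x12 len=7 : c5 ba f1 ea 12 42 c7
[2] 0x0e->0x0b len=2 : c7 3e
[3] 0x11->0x03 len=6 : 77 c5 ba f1 ea 12
[4] 0x05->0x0b len=5 : ba f1 ea 12 ba
query mem[0x11]=0x77, mem[0x17]=0x42, mem[0x03]=0x77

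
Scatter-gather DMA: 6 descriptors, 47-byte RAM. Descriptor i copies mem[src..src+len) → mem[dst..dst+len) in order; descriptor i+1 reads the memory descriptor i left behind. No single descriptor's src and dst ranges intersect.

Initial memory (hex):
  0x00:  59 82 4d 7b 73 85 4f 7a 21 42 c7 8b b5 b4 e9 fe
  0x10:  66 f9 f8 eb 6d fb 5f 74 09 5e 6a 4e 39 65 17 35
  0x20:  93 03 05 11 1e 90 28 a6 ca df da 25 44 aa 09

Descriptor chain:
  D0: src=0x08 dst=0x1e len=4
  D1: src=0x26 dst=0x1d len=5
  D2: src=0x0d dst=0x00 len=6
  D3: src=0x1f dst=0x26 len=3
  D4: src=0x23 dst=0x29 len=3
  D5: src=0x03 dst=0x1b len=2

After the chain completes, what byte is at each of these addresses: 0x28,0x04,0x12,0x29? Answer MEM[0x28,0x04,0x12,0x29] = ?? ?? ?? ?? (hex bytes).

MEM[0x28,0x04,0x12,0x29] = da f9 f8 11

  after D0: wrote 4B at 0x1e = 2142c78b
  after D1: wrote 5B at 0x1d = 28a6cadfda
  after D2: wrote 6B at 0x00 = b4e9fe66f9f8
  after D3: wrote 3B at 0x26 = cadfda
  after D4: wrote 3B at 0x29 = 111e90
  after D5: wrote 2B at 0x1b = 66f9
query mem[0x28]=0xda, mem[0x04]=0xf9, mem[0x12]=0xf8, mem[0x29]=0x11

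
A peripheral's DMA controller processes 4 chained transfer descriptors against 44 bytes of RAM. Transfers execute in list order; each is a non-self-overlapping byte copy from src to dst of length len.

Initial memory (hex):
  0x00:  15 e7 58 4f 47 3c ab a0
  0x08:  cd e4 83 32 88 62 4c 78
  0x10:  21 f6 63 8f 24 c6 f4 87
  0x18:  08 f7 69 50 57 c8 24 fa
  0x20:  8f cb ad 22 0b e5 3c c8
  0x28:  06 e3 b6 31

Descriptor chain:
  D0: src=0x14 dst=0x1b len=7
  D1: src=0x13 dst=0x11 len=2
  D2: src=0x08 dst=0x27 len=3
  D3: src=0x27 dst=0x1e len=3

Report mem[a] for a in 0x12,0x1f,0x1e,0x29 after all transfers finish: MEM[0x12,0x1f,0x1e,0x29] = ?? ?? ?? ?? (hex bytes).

[0] 0x14->0x1b len=7 : 24 c6 f4 87 08 f7 69
[1] 0x13->0x11 len=2 : 8f 24
[2] 0x08->0x27 len=3 : cd e4 83
[3] 0x27->0x1e len=3 : cd e4 83
query mem[0x12]=0x24, mem[0x1f]=0xe4, mem[0x1e]=0xcd, mem[0x29]=0x83

MEM[0x12,0x1f,0x1e,0x29] = 24 e4 cd 83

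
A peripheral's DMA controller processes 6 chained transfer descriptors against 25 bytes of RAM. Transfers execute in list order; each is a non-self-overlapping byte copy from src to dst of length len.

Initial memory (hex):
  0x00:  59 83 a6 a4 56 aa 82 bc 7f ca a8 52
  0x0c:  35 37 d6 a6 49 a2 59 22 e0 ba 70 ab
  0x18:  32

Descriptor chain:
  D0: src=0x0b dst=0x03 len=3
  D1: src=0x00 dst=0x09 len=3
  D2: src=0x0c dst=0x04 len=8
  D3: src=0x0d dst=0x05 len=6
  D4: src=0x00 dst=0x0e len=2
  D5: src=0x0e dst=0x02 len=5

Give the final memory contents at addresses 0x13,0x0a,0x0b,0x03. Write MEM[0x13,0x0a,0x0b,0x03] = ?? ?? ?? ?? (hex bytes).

MEM[0x13,0x0a,0x0b,0x03] = 22 59 22 83

[0] 0x0b->0x03 len=3 : 52 35 37
[1] 0x00->0x09 len=3 : 59 83 a6
[2] 0x0c->0x04 len=8 : 35 37 d6 a6 49 a2 59 22
[3] 0x0d->0x05 len=6 : 37 d6 a6 49 a2 59
[4] 0x00->0x0e len=2 : 59 83
[5] 0x0e->0x02 len=5 : 59 83 49 a2 59
query mem[0x13]=0x22, mem[0x0a]=0x59, mem[0x0b]=0x22, mem[0x03]=0x83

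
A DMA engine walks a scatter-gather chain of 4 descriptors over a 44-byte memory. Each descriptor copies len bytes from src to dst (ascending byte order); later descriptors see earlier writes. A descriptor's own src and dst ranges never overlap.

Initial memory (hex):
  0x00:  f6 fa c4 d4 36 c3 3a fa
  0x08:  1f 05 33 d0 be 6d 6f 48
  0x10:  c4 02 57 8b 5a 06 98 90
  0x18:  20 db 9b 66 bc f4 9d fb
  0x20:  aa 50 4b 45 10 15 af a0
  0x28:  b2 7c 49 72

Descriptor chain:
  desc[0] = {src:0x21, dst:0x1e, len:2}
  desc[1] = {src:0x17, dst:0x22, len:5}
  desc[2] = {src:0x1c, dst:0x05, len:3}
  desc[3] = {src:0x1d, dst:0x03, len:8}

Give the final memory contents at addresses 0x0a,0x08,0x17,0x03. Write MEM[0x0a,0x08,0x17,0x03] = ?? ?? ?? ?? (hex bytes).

MEM[0x0a,0x08,0x17,0x03] = db 90 90 f4

  after D0: wrote 2B at 0x1e = 504b
  after D1: wrote 5B at 0x22 = 9020db9b66
  after D2: wrote 3B at 0x05 = bcf450
  after D3: wrote 8B at 0x03 = f4504baa509020db
query mem[0x0a]=0xdb, mem[0x08]=0x90, mem[0x17]=0x90, mem[0x03]=0xf4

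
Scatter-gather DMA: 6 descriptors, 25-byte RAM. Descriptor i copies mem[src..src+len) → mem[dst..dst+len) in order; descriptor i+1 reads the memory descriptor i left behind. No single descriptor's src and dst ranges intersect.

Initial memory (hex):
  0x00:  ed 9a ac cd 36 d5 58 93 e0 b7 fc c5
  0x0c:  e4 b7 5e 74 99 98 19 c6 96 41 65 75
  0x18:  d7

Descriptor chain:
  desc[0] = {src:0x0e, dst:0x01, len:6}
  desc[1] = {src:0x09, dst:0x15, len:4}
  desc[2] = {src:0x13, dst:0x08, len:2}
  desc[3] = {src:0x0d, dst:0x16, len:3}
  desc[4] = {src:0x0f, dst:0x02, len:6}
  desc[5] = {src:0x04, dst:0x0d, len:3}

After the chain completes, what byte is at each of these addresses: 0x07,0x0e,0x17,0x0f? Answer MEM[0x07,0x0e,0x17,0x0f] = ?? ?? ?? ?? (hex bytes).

MEM[0x07,0x0e,0x17,0x0f] = 96 19 5e c6

D0: mem[0x01..0x06] <- [5e 74 99 98 19 c6]
D1: mem[0x15..0x18] <- [b7 fc c5 e4]
D2: mem[0x08..0x09] <- [c6 96]
D3: mem[0x16..0x18] <- [b7 5e 74]
D4: mem[0x02..0x07] <- [74 99 98 19 c6 96]
D5: mem[0x0d..0x0f] <- [98 19 c6]
query mem[0x07]=0x96, mem[0x0e]=0x19, mem[0x17]=0x5e, mem[0x0f]=0xc6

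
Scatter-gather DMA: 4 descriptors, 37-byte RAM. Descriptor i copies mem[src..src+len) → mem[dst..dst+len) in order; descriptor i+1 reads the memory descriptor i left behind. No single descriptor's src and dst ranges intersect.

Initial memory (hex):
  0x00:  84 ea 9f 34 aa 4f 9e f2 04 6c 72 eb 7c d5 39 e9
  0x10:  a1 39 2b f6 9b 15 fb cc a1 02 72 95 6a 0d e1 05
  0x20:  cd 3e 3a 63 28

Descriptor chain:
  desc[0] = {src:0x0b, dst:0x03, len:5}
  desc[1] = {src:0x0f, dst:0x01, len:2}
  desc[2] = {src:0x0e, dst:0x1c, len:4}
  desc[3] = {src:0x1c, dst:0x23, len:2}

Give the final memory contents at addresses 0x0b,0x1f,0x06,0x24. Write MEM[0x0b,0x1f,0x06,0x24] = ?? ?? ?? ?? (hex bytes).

MEM[0x0b,0x1f,0x06,0x24] = eb 39 39 e9

D0: mem[0x03..0x07] <- [eb 7c d5 39 e9]
D1: mem[0x01..0x02] <- [e9 a1]
D2: mem[0x1c..0x1f] <- [39 e9 a1 39]
D3: mem[0x23..0x24] <- [39 e9]
query mem[0x0b]=0xeb, mem[0x1f]=0x39, mem[0x06]=0x39, mem[0x24]=0xe9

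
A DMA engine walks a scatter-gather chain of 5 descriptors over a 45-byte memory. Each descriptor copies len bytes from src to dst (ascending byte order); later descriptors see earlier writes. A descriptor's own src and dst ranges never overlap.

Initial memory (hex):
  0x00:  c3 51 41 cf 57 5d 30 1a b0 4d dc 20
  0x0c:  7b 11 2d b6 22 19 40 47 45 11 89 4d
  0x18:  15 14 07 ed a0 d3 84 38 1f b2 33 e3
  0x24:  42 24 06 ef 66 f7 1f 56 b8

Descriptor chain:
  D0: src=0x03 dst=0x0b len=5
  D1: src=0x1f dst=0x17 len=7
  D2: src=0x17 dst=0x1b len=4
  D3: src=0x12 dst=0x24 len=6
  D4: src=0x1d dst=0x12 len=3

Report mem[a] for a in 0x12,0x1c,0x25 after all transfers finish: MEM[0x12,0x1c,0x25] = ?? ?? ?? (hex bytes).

MEM[0x12,0x1c,0x25] = b2 1f 47

[0] 0x03->0x0b len=5 : cf 57 5d 30 1a
[1] 0x1f->0x17 len=7 : 38 1f b2 33 e3 42 24
[2] 0x17->0x1b len=4 : 38 1f b2 33
[3] 0x12->0x24 len=6 : 40 47 45 11 89 38
[4] 0x1d->0x12 len=3 : b2 33 38
query mem[0x12]=0xb2, mem[0x1c]=0x1f, mem[0x25]=0x47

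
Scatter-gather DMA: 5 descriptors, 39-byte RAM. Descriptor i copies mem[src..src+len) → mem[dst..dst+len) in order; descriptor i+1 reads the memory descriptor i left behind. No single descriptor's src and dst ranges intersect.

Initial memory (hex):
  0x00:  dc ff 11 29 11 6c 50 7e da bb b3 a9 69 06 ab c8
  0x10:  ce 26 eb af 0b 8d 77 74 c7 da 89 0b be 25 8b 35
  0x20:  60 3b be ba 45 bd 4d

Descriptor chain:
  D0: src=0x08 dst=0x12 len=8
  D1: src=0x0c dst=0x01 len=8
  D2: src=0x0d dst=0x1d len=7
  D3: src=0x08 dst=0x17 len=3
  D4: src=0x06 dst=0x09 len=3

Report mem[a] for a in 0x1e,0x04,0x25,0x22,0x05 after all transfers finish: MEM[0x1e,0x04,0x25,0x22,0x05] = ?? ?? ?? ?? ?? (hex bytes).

#0 dst[0x12+8] := {0xda,0xbb,0xb3,0xa9,0x69,0x06,0xab,0xc8}
#1 dst[0x01+8] := {0x69,0x06,0xab,0xc8,0xce,0x26,0xda,0xbb}
#2 dst[0x1d+7] := {0x06,0xab,0xc8,0xce,0x26,0xda,0xbb}
#3 dst[0x17+3] := {0xbb,0xbb,0xb3}
#4 dst[0x09+3] := {0x26,0xda,0xbb}
query mem[0x1e]=0xab, mem[0x04]=0xc8, mem[0x25]=0xbd, mem[0x22]=0xda, mem[0x05]=0xce

MEM[0x1e,0x04,0x25,0x22,0x05] = ab c8 bd da ce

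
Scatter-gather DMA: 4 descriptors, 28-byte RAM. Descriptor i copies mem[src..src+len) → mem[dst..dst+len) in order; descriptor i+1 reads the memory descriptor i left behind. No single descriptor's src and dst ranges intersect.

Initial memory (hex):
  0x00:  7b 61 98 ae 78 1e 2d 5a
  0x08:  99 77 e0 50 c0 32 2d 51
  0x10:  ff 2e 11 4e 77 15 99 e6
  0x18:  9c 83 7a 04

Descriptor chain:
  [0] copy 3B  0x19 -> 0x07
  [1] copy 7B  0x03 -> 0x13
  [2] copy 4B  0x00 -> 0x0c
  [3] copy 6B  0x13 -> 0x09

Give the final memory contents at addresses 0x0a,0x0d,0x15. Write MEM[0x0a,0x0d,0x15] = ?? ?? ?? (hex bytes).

[0] 0x19->0x07 len=3 : 83 7a 04
[1] 0x03->0x13 len=7 : ae 78 1e 2d 83 7a 04
[2] 0x00->0x0c len=4 : 7b 61 98 ae
[3] 0x13->0x09 len=6 : ae 78 1e 2d 83 7a
query mem[0x0a]=0x78, mem[0x0d]=0x83, mem[0x15]=0x1e

MEM[0x0a,0x0d,0x15] = 78 83 1e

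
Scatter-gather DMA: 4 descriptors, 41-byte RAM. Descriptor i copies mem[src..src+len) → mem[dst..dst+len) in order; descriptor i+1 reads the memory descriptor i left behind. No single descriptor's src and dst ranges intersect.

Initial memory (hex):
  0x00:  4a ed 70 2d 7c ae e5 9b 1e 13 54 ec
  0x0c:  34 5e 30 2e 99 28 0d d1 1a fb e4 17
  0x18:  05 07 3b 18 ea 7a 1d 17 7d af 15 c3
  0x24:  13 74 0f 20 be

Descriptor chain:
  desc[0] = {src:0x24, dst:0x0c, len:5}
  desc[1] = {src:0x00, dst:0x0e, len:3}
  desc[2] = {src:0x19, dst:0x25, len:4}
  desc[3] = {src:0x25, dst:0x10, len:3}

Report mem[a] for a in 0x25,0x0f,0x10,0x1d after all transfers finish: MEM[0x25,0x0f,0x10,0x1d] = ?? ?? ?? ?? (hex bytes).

#0 dst[0x0c+5] := {0x13,0x74,0x0f,0x20,0xbe}
#1 dst[0x0e+3] := {0x4a,0xed,0x70}
#2 dst[0x25+4] := {0x07,0x3b,0x18,0xea}
#3 dst[0x10+3] := {0x07,0x3b,0x18}
query mem[0x25]=0x07, mem[0x0f]=0xed, mem[0x10]=0x07, mem[0x1d]=0x7a

MEM[0x25,0x0f,0x10,0x1d] = 07 ed 07 7a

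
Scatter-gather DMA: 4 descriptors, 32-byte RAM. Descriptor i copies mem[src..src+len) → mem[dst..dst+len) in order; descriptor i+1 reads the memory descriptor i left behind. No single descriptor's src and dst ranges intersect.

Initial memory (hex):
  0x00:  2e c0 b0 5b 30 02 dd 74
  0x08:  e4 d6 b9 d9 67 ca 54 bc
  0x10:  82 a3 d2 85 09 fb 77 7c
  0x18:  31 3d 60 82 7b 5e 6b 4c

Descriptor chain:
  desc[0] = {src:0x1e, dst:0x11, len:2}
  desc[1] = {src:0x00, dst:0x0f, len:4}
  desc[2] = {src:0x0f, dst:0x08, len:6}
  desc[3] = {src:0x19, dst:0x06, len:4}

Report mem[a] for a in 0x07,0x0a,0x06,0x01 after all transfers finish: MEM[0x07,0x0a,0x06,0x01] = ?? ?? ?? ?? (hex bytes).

[0] 0x1e->0x11 len=2 : 6b 4c
[1] 0x00->0x0f len=4 : 2e c0 b0 5b
[2] 0x0f->0x08 len=6 : 2e c0 b0 5b 85 09
[3] 0x19->0x06 len=4 : 3d 60 82 7b
query mem[0x07]=0x60, mem[0x0a]=0xb0, mem[0x06]=0x3d, mem[0x01]=0xc0

MEM[0x07,0x0a,0x06,0x01] = 60 b0 3d c0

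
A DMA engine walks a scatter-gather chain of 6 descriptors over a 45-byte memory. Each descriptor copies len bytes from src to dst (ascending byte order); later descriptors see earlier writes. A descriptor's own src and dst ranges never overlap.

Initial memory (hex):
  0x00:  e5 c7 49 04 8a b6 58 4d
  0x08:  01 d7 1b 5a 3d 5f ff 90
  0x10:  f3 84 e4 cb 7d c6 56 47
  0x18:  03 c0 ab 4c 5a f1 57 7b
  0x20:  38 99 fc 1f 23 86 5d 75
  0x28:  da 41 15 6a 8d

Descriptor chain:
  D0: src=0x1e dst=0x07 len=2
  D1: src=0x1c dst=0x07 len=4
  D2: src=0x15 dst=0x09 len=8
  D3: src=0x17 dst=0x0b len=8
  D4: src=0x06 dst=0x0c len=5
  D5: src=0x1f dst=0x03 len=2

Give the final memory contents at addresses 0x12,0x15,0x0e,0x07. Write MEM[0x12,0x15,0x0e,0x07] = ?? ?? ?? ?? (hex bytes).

MEM[0x12,0x15,0x0e,0x07] = 57 c6 f1 5a

#0 dst[0x07+2] := {0x57,0x7b}
#1 dst[0x07+4] := {0x5a,0xf1,0x57,0x7b}
#2 dst[0x09+8] := {0xc6,0x56,0x47,0x03,0xc0,0xab,0x4c,0x5a}
#3 dst[0x0b+8] := {0x47,0x03,0xc0,0xab,0x4c,0x5a,0xf1,0x57}
#4 dst[0x0c+5] := {0x58,0x5a,0xf1,0xc6,0x56}
#5 dst[0x03+2] := {0x7b,0x38}
query mem[0x12]=0x57, mem[0x15]=0xc6, mem[0x0e]=0xf1, mem[0x07]=0x5a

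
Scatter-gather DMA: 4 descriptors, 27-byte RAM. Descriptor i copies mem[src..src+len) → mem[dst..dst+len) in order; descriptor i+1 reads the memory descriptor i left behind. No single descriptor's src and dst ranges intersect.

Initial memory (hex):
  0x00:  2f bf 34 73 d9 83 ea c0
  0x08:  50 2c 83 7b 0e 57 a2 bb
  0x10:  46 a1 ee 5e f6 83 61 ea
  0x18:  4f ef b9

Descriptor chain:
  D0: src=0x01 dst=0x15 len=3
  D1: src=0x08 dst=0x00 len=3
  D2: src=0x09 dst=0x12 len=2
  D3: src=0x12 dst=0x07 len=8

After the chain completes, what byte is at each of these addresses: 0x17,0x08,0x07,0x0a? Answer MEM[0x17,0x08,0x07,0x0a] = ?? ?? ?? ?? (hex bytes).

  after D0: wrote 3B at 0x15 = bf3473
  after D1: wrote 3B at 0x00 = 502c83
  after D2: wrote 2B at 0x12 = 2c83
  after D3: wrote 8B at 0x07 = 2c83f6bf34734fef
query mem[0x17]=0x73, mem[0x08]=0x83, mem[0x07]=0x2c, mem[0x0a]=0xbf

MEM[0x17,0x08,0x07,0x0a] = 73 83 2c bf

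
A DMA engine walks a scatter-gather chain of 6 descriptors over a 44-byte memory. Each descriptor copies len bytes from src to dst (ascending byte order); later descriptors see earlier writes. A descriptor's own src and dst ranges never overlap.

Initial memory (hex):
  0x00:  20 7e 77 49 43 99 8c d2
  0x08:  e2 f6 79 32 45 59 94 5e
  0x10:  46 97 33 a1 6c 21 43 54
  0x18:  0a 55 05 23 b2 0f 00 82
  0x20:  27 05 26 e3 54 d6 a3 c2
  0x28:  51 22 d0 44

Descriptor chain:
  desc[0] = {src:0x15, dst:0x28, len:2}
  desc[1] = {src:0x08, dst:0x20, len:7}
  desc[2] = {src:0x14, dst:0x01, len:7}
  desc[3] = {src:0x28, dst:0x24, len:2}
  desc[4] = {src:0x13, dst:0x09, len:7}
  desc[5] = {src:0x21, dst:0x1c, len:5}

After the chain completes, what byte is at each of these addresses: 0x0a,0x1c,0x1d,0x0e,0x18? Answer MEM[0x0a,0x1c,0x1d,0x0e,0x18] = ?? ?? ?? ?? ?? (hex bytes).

MEM[0x0a,0x1c,0x1d,0x0e,0x18] = 6c f6 79 0a 0a

  after D0: wrote 2B at 0x28 = 2143
  after D1: wrote 7B at 0x20 = e2f67932455994
  after D2: wrote 7B at 0x01 = 6c2143540a5505
  after D3: wrote 2B at 0x24 = 2143
  after D4: wrote 7B at 0x09 = a16c2143540a55
  after D5: wrote 5B at 0x1c = f679322143
query mem[0x0a]=0x6c, mem[0x1c]=0xf6, mem[0x1d]=0x79, mem[0x0e]=0x0a, mem[0x18]=0x0a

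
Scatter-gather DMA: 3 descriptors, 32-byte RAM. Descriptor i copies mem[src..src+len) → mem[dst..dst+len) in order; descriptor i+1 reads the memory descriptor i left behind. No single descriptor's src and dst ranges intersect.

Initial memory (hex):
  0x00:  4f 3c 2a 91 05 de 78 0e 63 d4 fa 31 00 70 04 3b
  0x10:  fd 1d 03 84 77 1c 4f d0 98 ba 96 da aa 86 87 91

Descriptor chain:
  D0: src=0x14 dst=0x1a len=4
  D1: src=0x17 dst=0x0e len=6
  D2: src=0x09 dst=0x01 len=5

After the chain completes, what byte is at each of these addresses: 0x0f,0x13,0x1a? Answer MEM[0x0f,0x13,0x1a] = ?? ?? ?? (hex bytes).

MEM[0x0f,0x13,0x1a] = 98 4f 77

#0 dst[0x1a+4] := {0x77,0x1c,0x4f,0xd0}
#1 dst[0x0e+6] := {0xd0,0x98,0xba,0x77,0x1c,0x4f}
#2 dst[0x01+5] := {0xd4,0xfa,0x31,0x00,0x70}
query mem[0x0f]=0x98, mem[0x13]=0x4f, mem[0x1a]=0x77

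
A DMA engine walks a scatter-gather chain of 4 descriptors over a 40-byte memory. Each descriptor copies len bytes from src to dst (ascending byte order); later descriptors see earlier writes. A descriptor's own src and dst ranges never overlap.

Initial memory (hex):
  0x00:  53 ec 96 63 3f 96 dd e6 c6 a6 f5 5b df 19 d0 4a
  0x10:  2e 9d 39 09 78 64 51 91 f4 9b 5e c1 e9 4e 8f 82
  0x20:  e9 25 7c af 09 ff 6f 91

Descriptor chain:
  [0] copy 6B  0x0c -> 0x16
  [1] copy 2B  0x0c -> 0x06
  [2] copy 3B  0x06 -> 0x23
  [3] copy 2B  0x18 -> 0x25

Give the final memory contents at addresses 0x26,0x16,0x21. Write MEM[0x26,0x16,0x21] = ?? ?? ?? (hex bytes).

[0] 0x0c->0x16 len=6 : df 19 d0 4a 2e 9d
[1] 0x0c->0x06 len=2 : df 19
[2] 0x06->0x23 len=3 : df 19 c6
[3] 0x18->0x25 len=2 : d0 4a
query mem[0x26]=0x4a, mem[0x16]=0xdf, mem[0x21]=0x25

MEM[0x26,0x16,0x21] = 4a df 25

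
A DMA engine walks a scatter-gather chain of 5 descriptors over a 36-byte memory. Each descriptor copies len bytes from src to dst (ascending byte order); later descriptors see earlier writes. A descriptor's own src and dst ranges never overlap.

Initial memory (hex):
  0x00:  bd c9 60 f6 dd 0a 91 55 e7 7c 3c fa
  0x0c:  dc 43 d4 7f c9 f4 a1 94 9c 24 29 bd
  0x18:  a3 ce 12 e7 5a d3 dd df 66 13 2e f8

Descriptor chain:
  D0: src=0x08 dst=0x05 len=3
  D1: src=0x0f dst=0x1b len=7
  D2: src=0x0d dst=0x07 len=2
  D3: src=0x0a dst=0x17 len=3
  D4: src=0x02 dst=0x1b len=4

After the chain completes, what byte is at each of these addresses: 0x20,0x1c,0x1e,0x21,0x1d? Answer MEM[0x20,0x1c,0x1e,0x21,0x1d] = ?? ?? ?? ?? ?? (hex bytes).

[0] 0x08->0x05 len=3 : e7 7c 3c
[1] 0x0f->0x1b len=7 : 7f c9 f4 a1 94 9c 24
[2] 0x0d->0x07 len=2 : 43 d4
[3] 0x0a->0x17 len=3 : 3c fa dc
[4] 0x02->0x1b len=4 : 60 f6 dd e7
query mem[0x20]=0x9c, mem[0x1c]=0xf6, mem[0x1e]=0xe7, mem[0x21]=0x24, mem[0x1d]=0xdd

MEM[0x20,0x1c,0x1e,0x21,0x1d] = 9c f6 e7 24 dd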